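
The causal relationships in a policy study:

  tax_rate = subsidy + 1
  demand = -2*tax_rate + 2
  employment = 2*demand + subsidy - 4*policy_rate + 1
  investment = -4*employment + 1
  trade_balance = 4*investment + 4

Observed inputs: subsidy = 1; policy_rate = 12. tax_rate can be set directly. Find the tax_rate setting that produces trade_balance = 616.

Intervening on tax_rate fixes its value directly, overriding its dependence on subsidy.
Substituting into the employment equation gives employment = -4*tax_rate - 42.
Substituting into the investment equation gives investment = 16*tax_rate + 169.
Substituting into the trade_balance equation gives trade_balance = 64*tax_rate + 680.
Solve 64*tax_rate + 680 = 616: tax_rate = (616 - 680) / 64 = -1.

tax_rate = -1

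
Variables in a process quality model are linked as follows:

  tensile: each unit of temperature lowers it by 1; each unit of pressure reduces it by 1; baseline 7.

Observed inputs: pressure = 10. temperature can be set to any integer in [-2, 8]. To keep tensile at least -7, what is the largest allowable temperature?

temperature = 4

Substituting into the tensile equation gives tensile = -temperature - 3.
Require -temperature - 3 ≥ -7, so temperature ≤ 4.
The largest integer in [-2, 8] satisfying this is 4.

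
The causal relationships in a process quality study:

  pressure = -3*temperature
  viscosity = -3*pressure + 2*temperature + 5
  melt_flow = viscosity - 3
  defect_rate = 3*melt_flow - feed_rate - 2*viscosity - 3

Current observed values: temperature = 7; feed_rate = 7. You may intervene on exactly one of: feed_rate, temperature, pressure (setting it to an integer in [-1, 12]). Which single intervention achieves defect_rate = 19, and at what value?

set temperature = 3

Intervening on feed_rate: defect_rate = -feed_rate + 70. Reaching 19 requires feed_rate = 51, outside [-1, 12].
Intervening on temperature: with other inputs at their observed values, defect_rate = 11*temperature - 14. Solving for 19 gives temperature = 3, within [-1, 12].
Intervening on pressure: defect_rate = -3*pressure. Reaching 19 requires pressure = -19/3, not an integer.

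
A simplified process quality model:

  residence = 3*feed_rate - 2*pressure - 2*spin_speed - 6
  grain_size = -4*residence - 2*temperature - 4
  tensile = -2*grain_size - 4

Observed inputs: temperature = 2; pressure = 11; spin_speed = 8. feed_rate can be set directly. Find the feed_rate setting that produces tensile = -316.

feed_rate = 1

Substituting into the residence equation gives residence = 3*feed_rate - 44.
Substituting into the grain_size equation gives grain_size = -12*feed_rate + 168.
This gives tensile = 24*feed_rate - 340.
Solve 24*feed_rate - 340 = -316: feed_rate = (-316 + 340) / 24 = 1.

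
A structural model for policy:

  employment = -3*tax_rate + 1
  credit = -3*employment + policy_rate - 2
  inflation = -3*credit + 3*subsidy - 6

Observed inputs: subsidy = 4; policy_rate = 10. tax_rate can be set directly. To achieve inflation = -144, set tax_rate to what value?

Substituting into the credit equation gives credit = 9*tax_rate + 5.
So inflation = -27*tax_rate - 9.
Solve -27*tax_rate - 9 = -144: tax_rate = (-144 + 9) / -27 = 5.

tax_rate = 5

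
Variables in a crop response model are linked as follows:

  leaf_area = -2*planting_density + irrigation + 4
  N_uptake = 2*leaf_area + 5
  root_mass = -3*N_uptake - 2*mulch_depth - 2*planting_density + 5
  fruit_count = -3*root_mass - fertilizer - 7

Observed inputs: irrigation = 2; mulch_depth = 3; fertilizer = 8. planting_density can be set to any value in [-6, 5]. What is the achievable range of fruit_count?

-9 to 321

Substituting into the leaf_area equation gives leaf_area = -2*planting_density + 6.
This gives N_uptake = -4*planting_density + 17.
Substituting into the root_mass equation gives root_mass = 10*planting_density - 52.
This gives fruit_count = -30*planting_density + 141.
Linear in planting_density, so extremes are at the endpoints: planting_density = -6 gives fruit_count = 321; planting_density = 5 gives fruit_count = -9.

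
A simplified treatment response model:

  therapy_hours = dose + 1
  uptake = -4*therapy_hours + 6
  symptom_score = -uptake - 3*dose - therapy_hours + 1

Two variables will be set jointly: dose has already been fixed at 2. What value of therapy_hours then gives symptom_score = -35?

therapy_hours = -8

With dose held at 2:
Intervening on therapy_hours fixes its value directly, overriding its dependence on dose.
Substituting into the symptom_score equation gives symptom_score = 3*therapy_hours - 11.
Solve 3*therapy_hours - 11 = -35: therapy_hours = (-35 + 11) / 3 = -8.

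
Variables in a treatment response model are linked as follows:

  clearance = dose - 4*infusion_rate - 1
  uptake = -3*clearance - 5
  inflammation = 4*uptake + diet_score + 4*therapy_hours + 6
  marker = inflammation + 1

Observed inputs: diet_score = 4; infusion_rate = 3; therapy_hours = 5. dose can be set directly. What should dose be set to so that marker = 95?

dose = 6

Substituting into the clearance equation gives clearance = dose - 13.
Substituting into the uptake equation gives uptake = -3*dose + 34.
So inflammation = -12*dose + 166.
marker becomes -12*dose + 167.
Solve -12*dose + 167 = 95: dose = (95 - 167) / -12 = 6.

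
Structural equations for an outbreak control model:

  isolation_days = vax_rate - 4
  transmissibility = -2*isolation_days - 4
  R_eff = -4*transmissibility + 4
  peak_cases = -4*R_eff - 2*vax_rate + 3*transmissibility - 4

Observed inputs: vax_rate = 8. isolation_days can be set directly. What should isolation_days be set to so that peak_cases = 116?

Intervening on isolation_days fixes its value directly, overriding its dependence on vax_rate.
Substituting into the R_eff equation gives R_eff = 8*isolation_days + 20.
peak_cases becomes -38*isolation_days - 112.
Solve -38*isolation_days - 112 = 116: isolation_days = (116 + 112) / -38 = -6.

isolation_days = -6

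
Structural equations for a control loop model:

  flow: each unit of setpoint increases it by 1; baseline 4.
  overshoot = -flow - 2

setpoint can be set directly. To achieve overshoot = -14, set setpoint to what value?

setpoint = 8

Substituting into the overshoot equation gives overshoot = -setpoint - 6.
Solve -setpoint - 6 = -14: setpoint = (-14 + 6) / -1 = 8.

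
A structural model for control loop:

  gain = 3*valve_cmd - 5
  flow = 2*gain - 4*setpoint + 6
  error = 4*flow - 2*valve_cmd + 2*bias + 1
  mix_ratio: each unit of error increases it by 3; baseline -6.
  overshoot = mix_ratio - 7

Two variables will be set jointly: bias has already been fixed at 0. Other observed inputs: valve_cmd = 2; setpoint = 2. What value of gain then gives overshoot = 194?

With bias held at 0:
Intervening on gain fixes its value directly, overriding its dependence on valve_cmd.
Substituting into the flow equation gives flow = 2*gain - 2.
This gives error = 8*gain - 11.
So mix_ratio = 24*gain - 39.
Substituting into the overshoot equation gives overshoot = 24*gain - 46.
Solve 24*gain - 46 = 194: gain = (194 + 46) / 24 = 10.

gain = 10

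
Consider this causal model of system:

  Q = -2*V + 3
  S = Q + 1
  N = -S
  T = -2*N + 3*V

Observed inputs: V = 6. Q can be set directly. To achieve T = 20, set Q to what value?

Intervening on Q fixes its value directly, overriding its dependence on V.
Substituting into the N equation gives N = -Q - 1.
Substituting into the T equation gives T = 2*Q + 20.
Solve 2*Q + 20 = 20: Q = (20 - 20) / 2 = 0.

Q = 0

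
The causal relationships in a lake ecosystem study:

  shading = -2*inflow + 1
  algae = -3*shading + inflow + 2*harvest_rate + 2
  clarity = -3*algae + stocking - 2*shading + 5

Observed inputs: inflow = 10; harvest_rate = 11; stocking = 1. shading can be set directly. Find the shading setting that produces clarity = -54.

shading = 6

Intervening on shading fixes its value directly, overriding its dependence on inflow.
Substituting into the algae equation gives algae = -3*shading + 34.
Substituting into the clarity equation gives clarity = 7*shading - 96.
Solve 7*shading - 96 = -54: shading = (-54 + 96) / 7 = 6.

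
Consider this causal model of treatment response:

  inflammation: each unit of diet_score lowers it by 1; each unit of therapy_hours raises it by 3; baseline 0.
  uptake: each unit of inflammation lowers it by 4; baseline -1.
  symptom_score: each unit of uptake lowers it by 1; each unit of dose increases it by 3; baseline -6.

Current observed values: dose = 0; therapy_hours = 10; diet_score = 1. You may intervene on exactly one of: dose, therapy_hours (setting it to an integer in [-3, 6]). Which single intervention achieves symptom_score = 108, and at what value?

Intervening on dose: with other inputs at their observed values, symptom_score = 3*dose + 111. Solving for 108 gives dose = -1, within [-3, 6].
Intervening on therapy_hours: symptom_score = 12*therapy_hours - 9. Reaching 108 requires therapy_hours = 39/4, not an integer.

set dose = -1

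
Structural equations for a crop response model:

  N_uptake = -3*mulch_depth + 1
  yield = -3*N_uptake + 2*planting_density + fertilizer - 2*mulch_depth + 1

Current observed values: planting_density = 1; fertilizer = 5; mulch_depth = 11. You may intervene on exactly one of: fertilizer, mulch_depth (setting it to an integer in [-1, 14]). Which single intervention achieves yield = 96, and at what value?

set mulch_depth = 13

Intervening on fertilizer: yield = fertilizer + 77. Reaching 96 requires fertilizer = 19, outside [-1, 14].
Intervening on mulch_depth: with other inputs at their observed values, yield = 7*mulch_depth + 5. Solving for 96 gives mulch_depth = 13, within [-1, 14].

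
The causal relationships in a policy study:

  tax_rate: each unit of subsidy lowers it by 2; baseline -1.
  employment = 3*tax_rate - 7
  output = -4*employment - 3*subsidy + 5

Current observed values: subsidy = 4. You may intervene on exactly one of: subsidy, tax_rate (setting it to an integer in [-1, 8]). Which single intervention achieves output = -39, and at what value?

Intervening on subsidy: output = 21*subsidy + 45. Reaching -39 requires subsidy = -4, outside [-1, 8].
Intervening on tax_rate: with other inputs at their observed values, output = -12*tax_rate + 21. Solving for -39 gives tax_rate = 5, within [-1, 8].

set tax_rate = 5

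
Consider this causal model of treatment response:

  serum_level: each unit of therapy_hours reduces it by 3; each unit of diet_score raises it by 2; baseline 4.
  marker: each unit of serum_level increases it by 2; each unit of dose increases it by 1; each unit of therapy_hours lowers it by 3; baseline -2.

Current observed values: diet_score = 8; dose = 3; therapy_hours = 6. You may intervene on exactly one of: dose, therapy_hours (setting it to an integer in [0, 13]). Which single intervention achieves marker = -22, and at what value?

Intervening on dose: marker = dose - 16. Reaching -22 requires dose = -6, outside [0, 13].
Intervening on therapy_hours: with other inputs at their observed values, marker = -9*therapy_hours + 41. Solving for -22 gives therapy_hours = 7, within [0, 13].

set therapy_hours = 7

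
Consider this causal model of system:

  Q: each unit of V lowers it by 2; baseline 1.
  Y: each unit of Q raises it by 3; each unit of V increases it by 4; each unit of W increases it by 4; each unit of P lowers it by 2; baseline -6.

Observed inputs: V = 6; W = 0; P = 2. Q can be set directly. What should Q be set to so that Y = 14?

Intervening on Q fixes its value directly, overriding its dependence on V.
Substituting into the Y equation gives Y = 3*Q + 14.
Solve 3*Q + 14 = 14: Q = (14 - 14) / 3 = 0.

Q = 0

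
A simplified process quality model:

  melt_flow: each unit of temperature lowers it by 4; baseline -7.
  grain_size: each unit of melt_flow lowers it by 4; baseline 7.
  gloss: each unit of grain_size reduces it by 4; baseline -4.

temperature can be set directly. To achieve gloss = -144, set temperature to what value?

Substituting into the grain_size equation gives grain_size = 16*temperature + 35.
This gives gloss = -64*temperature - 144.
Solve -64*temperature - 144 = -144: temperature = (-144 + 144) / -64 = 0.

temperature = 0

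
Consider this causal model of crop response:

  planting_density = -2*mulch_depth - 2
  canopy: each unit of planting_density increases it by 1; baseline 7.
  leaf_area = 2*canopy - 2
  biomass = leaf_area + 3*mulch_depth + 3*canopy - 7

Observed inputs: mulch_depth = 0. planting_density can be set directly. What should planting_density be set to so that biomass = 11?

planting_density = -3

Intervening on planting_density fixes its value directly, overriding its dependence on mulch_depth.
Substituting into the leaf_area equation gives leaf_area = 2*planting_density + 12.
This gives biomass = 5*planting_density + 26.
Solve 5*planting_density + 26 = 11: planting_density = (11 - 26) / 5 = -3.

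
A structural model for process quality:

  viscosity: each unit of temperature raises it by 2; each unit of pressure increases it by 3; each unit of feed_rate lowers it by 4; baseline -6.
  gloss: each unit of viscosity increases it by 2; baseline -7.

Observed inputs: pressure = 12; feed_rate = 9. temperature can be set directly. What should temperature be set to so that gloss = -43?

Substituting into the viscosity equation gives viscosity = 2*temperature - 6.
Substituting into the gloss equation gives gloss = 4*temperature - 19.
Solve 4*temperature - 19 = -43: temperature = (-43 + 19) / 4 = -6.

temperature = -6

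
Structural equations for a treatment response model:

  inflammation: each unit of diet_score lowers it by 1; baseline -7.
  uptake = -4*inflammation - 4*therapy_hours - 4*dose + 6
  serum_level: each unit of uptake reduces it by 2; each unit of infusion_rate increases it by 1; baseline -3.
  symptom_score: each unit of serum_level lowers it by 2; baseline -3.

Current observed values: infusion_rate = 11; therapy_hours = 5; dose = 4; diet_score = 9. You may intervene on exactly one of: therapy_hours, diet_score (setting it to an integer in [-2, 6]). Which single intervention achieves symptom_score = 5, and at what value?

set diet_score = 2

Intervening on therapy_hours: symptom_score = -16*therapy_hours + 197. Reaching 5 requires therapy_hours = 12, outside [-2, 6].
Intervening on diet_score: with other inputs at their observed values, symptom_score = 16*diet_score - 27. Solving for 5 gives diet_score = 2, within [-2, 6].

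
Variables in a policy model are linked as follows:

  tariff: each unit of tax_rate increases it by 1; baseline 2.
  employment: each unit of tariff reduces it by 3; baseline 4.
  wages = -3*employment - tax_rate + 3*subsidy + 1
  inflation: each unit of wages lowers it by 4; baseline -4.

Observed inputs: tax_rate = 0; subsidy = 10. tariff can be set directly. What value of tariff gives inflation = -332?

tariff = 7

Intervening on tariff fixes its value directly, overriding its dependence on tax_rate.
Substituting into the wages equation gives wages = 9*tariff + 19.
This gives inflation = -36*tariff - 80.
Solve -36*tariff - 80 = -332: tariff = (-332 + 80) / -36 = 7.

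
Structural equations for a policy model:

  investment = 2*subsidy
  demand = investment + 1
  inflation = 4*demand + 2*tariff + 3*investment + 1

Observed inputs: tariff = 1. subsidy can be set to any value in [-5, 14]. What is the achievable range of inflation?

Substituting into the demand equation gives demand = 2*subsidy + 1.
Substituting into the inflation equation gives inflation = 14*subsidy + 7.
Linear in subsidy, so extremes are at the endpoints: subsidy = -5 gives inflation = -63; subsidy = 14 gives inflation = 203.

-63 to 203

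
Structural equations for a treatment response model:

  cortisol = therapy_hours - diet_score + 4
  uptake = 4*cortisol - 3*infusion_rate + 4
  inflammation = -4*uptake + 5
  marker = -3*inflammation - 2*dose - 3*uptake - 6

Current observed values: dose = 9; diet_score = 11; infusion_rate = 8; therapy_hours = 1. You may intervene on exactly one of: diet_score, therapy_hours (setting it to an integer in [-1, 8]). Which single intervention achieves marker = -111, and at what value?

Intervening on diet_score: with other inputs at their observed values, marker = -36*diet_score - 39. Solving for -111 gives diet_score = 2, within [-1, 8].
Intervening on therapy_hours: marker = 36*therapy_hours - 471. Reaching -111 requires therapy_hours = 10, outside [-1, 8].

set diet_score = 2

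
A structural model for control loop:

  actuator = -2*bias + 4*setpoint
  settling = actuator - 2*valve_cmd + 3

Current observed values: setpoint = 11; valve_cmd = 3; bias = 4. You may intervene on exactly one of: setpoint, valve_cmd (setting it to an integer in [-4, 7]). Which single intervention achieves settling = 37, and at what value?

Intervening on setpoint: settling = 4*setpoint - 11. Reaching 37 requires setpoint = 12, outside [-4, 7].
Intervening on valve_cmd: with other inputs at their observed values, settling = -2*valve_cmd + 39. Solving for 37 gives valve_cmd = 1, within [-4, 7].

set valve_cmd = 1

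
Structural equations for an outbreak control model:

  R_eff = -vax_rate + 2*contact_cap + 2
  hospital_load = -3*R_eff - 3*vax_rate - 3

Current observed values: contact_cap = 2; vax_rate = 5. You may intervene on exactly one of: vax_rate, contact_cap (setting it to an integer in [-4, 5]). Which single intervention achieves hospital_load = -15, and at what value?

Intervening on vax_rate: the paths from vax_rate to hospital_load cancel (net effect zero), leaving hospital_load = -21; -15 is unreachable this way.
Intervening on contact_cap: with other inputs at their observed values, hospital_load = -6*contact_cap - 9. Solving for -15 gives contact_cap = 1, within [-4, 5].

set contact_cap = 1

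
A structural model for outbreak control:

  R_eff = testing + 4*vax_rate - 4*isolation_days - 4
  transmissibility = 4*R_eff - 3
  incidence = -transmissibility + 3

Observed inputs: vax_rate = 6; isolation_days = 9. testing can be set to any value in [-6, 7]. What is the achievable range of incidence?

Substituting into the R_eff equation gives R_eff = testing - 16.
This gives transmissibility = 4*testing - 67.
incidence becomes -4*testing + 70.
Linear in testing, so extremes are at the endpoints: testing = -6 gives incidence = 94; testing = 7 gives incidence = 42.

42 to 94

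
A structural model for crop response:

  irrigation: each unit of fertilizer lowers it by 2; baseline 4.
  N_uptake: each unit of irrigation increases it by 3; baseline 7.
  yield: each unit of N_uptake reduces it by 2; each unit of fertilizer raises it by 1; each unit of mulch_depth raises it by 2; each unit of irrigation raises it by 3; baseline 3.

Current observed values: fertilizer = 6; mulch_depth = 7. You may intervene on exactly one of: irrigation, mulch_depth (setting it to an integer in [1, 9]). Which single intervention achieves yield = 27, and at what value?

set mulch_depth = 4

Intervening on irrigation: yield = -3*irrigation + 9. Reaching 27 requires irrigation = -6, outside [1, 9].
Intervening on mulch_depth: with other inputs at their observed values, yield = 2*mulch_depth + 19. Solving for 27 gives mulch_depth = 4, within [1, 9].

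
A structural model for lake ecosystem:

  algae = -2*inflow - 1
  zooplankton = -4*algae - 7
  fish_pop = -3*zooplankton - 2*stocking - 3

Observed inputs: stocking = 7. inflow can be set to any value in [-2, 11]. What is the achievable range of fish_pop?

Substituting into the zooplankton equation gives zooplankton = 8*inflow - 3.
Substituting into the fish_pop equation gives fish_pop = -24*inflow - 8.
Linear in inflow, so extremes are at the endpoints: inflow = -2 gives fish_pop = 40; inflow = 11 gives fish_pop = -272.

-272 to 40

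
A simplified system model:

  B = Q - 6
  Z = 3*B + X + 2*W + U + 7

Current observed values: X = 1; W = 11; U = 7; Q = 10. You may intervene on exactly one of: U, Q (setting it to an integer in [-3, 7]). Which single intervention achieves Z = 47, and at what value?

Intervening on U: with other inputs at their observed values, Z = U + 42. Solving for 47 gives U = 5, within [-3, 7].
Intervening on Q: Z = 3*Q + 19. Reaching 47 requires Q = 28/3, not an integer.

set U = 5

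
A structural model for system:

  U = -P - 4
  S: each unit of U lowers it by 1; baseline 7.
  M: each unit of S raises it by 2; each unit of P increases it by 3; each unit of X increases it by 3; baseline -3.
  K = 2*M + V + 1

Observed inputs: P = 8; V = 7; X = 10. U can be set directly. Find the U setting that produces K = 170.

U = -8

Intervening on U fixes its value directly, overriding its dependence on P.
Substituting into the M equation gives M = -2*U + 65.
Substituting into the K equation gives K = -4*U + 138.
Solve -4*U + 138 = 170: U = (170 - 138) / -4 = -8.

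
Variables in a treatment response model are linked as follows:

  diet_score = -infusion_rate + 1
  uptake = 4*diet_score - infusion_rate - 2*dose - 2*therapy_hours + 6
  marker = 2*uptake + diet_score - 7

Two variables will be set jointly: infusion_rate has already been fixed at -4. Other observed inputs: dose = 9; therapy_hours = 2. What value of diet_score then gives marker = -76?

diet_score = -5

With infusion_rate held at -4:
Intervening on diet_score fixes its value directly, overriding its dependence on infusion_rate.
Substituting into the uptake equation gives uptake = 4*diet_score - 12.
marker becomes 9*diet_score - 31.
Solve 9*diet_score - 31 = -76: diet_score = (-76 + 31) / 9 = -5.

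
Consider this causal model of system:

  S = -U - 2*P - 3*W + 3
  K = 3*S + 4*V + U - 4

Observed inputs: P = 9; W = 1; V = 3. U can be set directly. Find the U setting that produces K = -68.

U = 11

Substituting into the S equation gives S = -U - 18.
This gives K = -2*U - 46.
Solve -2*U - 46 = -68: U = (-68 + 46) / -2 = 11.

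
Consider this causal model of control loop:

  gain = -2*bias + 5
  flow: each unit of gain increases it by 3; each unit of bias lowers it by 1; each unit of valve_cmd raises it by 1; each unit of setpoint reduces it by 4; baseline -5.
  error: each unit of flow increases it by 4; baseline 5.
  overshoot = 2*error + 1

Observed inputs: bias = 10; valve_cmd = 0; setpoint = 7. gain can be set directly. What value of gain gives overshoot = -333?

Intervening on gain fixes its value directly, overriding its dependence on bias.
Substituting into the flow equation gives flow = 3*gain - 43.
This gives error = 12*gain - 167.
This gives overshoot = 24*gain - 333.
Solve 24*gain - 333 = -333: gain = (-333 + 333) / 24 = 0.

gain = 0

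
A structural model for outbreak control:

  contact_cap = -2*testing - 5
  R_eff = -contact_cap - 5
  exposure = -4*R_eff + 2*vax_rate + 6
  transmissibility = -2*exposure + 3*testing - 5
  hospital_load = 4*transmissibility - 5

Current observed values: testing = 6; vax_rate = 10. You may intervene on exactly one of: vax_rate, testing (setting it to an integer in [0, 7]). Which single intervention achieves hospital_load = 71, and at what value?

set testing = 4

Intervening on vax_rate: hospital_load = -16*vax_rate + 383. Reaching 71 requires vax_rate = 39/2, not an integer.
Intervening on testing: with other inputs at their observed values, hospital_load = 76*testing - 233. Solving for 71 gives testing = 4, within [0, 7].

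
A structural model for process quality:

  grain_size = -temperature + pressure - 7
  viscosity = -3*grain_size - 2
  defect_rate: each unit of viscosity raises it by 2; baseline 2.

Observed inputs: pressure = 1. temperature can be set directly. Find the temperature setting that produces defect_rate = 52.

temperature = 3

Substituting into the grain_size equation gives grain_size = -temperature - 6.
This gives viscosity = 3*temperature + 16.
Substituting into the defect_rate equation gives defect_rate = 6*temperature + 34.
Solve 6*temperature + 34 = 52: temperature = (52 - 34) / 6 = 3.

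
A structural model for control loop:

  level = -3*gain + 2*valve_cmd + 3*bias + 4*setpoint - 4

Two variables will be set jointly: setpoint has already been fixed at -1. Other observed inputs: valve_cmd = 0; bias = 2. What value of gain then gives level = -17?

With setpoint held at -1:
Substituting into the level equation gives level = -3*gain - 2.
Solve -3*gain - 2 = -17: gain = (-17 + 2) / -3 = 5.

gain = 5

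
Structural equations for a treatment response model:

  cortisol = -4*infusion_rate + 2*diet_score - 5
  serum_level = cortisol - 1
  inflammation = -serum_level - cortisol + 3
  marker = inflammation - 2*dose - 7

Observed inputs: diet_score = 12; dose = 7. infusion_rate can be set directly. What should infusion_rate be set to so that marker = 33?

Substituting into the cortisol equation gives cortisol = -4*infusion_rate + 19.
This gives serum_level = -4*infusion_rate + 18.
This gives inflammation = 8*infusion_rate - 34.
So marker = 8*infusion_rate - 55.
Solve 8*infusion_rate - 55 = 33: infusion_rate = (33 + 55) / 8 = 11.

infusion_rate = 11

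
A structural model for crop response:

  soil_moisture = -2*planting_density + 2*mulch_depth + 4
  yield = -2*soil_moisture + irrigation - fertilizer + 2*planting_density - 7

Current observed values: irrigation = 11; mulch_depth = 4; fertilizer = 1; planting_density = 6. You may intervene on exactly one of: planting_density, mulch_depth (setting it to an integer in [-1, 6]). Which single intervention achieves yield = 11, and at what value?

set mulch_depth = 5

Intervening on planting_density: yield = 6*planting_density - 21. Reaching 11 requires planting_density = 16/3, not an integer.
Intervening on mulch_depth: with other inputs at their observed values, yield = -4*mulch_depth + 31. Solving for 11 gives mulch_depth = 5, within [-1, 6].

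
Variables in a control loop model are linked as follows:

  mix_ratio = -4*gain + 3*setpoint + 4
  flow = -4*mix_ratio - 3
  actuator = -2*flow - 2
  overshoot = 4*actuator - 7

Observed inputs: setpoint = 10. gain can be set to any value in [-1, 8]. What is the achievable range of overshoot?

73 to 1225

Substituting into the mix_ratio equation gives mix_ratio = -4*gain + 34.
So flow = 16*gain - 139.
Substituting into the actuator equation gives actuator = -32*gain + 276.
So overshoot = -128*gain + 1097.
Linear in gain, so extremes are at the endpoints: gain = -1 gives overshoot = 1225; gain = 8 gives overshoot = 73.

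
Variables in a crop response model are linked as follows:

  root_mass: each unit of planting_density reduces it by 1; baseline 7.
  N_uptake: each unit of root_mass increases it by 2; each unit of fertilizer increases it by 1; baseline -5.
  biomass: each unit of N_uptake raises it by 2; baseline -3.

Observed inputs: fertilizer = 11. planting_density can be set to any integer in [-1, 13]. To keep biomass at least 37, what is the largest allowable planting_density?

planting_density = 0

Substituting into the N_uptake equation gives N_uptake = -2*planting_density + 20.
Substituting into the biomass equation gives biomass = -4*planting_density + 37.
Require -4*planting_density + 37 ≥ 37, so planting_density ≤ 0.
The largest integer in [-1, 13] satisfying this is 0.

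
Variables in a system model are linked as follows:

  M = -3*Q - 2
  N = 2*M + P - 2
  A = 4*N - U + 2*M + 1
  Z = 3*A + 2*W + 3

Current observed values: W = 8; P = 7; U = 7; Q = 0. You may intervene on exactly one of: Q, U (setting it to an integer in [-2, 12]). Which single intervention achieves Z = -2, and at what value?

Intervening on Q: Z = -90*Q + 1. Reaching -2 requires Q = 1/30, not an integer.
Intervening on U: with other inputs at their observed values, Z = -3*U + 22. Solving for -2 gives U = 8, within [-2, 12].

set U = 8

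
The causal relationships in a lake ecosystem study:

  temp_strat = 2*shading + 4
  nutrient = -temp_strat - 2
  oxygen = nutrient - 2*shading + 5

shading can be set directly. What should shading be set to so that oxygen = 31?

Substituting into the nutrient equation gives nutrient = -2*shading - 6.
Substituting into the oxygen equation gives oxygen = -4*shading - 1.
Solve -4*shading - 1 = 31: shading = (31 + 1) / -4 = -8.

shading = -8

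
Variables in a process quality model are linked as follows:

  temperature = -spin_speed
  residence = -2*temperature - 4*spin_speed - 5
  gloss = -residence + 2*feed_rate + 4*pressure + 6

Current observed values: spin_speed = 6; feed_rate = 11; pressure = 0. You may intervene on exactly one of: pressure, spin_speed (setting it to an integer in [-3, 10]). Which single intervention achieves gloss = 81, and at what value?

set pressure = 9

Intervening on pressure: with other inputs at their observed values, gloss = 4*pressure + 45. Solving for 81 gives pressure = 9, within [-3, 10].
Intervening on spin_speed: gloss = 2*spin_speed + 33. Reaching 81 requires spin_speed = 24, outside [-3, 10].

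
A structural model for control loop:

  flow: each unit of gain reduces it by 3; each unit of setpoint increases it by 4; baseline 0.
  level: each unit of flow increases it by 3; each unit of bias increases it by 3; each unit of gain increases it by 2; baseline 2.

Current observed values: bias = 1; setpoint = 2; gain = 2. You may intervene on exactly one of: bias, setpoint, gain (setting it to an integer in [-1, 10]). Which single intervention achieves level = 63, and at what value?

Intervening on bias: level = 3*bias + 12. Reaching 63 requires bias = 17, outside [-1, 10].
Intervening on setpoint: with other inputs at their observed values, level = 12*setpoint - 9. Solving for 63 gives setpoint = 6, within [-1, 10].
Intervening on gain: level = -7*gain + 29. Reaching 63 requires gain = -34/7, not an integer.

set setpoint = 6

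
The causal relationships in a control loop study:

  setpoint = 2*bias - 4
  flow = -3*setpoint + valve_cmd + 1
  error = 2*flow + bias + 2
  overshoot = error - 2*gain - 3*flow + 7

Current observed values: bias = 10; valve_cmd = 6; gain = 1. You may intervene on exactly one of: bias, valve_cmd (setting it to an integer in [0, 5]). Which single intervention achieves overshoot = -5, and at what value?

Intervening on bias: with other inputs at their observed values, overshoot = 7*bias - 12. Solving for -5 gives bias = 1, within [0, 5].
Intervening on valve_cmd: overshoot = -valve_cmd + 64. Reaching -5 requires valve_cmd = 69, outside [0, 5].

set bias = 1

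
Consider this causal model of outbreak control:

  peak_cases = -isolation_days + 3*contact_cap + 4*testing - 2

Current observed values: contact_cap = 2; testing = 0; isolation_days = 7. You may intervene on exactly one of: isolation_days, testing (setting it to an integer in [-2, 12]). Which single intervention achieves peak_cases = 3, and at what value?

set isolation_days = 1

Intervening on isolation_days: with other inputs at their observed values, peak_cases = -isolation_days + 4. Solving for 3 gives isolation_days = 1, within [-2, 12].
Intervening on testing: peak_cases = 4*testing - 3. Reaching 3 requires testing = 3/2, not an integer.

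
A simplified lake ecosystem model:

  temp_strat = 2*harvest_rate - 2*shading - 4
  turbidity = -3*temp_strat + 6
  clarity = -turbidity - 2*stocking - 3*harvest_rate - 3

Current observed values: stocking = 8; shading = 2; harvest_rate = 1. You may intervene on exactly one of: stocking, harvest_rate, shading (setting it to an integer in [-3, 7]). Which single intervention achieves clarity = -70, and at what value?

Intervening on stocking: clarity = -2*stocking - 30. Reaching -70 requires stocking = 20, outside [-3, 7].
Intervening on harvest_rate: clarity = 3*harvest_rate - 49. Reaching -70 requires harvest_rate = -7, outside [-3, 7].
Intervening on shading: with other inputs at their observed values, clarity = -6*shading - 34. Solving for -70 gives shading = 6, within [-3, 7].

set shading = 6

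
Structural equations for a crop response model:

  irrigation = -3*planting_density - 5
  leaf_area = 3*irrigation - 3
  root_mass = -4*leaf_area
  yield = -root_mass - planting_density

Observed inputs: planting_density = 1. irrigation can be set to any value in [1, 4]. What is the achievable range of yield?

Intervening on irrigation fixes its value directly, overriding its dependence on planting_density.
Substituting into the root_mass equation gives root_mass = -12*irrigation + 12.
yield becomes 12*irrigation - 13.
Linear in irrigation, so extremes are at the endpoints: irrigation = 1 gives yield = -1; irrigation = 4 gives yield = 35.

-1 to 35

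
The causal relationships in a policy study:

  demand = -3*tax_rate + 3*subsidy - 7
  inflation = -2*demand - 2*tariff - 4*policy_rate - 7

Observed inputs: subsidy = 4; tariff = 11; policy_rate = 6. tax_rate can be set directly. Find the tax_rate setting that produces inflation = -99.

tax_rate = -6

Substituting into the demand equation gives demand = -3*tax_rate + 5.
This gives inflation = 6*tax_rate - 63.
Solve 6*tax_rate - 63 = -99: tax_rate = (-99 + 63) / 6 = -6.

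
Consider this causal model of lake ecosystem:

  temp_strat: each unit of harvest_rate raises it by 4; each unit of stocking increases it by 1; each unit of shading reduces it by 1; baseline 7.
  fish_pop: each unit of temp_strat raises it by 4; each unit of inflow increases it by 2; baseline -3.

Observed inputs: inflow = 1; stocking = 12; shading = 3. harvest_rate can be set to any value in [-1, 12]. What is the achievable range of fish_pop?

Substituting into the temp_strat equation gives temp_strat = 4*harvest_rate + 16.
fish_pop becomes 16*harvest_rate + 63.
Linear in harvest_rate, so extremes are at the endpoints: harvest_rate = -1 gives fish_pop = 47; harvest_rate = 12 gives fish_pop = 255.

47 to 255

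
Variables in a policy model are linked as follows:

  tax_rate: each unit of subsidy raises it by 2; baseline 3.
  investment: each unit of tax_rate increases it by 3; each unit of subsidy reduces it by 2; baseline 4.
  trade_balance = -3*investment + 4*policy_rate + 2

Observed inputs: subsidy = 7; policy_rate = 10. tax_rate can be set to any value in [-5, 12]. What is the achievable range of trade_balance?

Intervening on tax_rate fixes its value directly, overriding its dependence on subsidy.
Substituting into the investment equation gives investment = 3*tax_rate - 10.
Substituting into the trade_balance equation gives trade_balance = -9*tax_rate + 72.
Linear in tax_rate, so extremes are at the endpoints: tax_rate = -5 gives trade_balance = 117; tax_rate = 12 gives trade_balance = -36.

-36 to 117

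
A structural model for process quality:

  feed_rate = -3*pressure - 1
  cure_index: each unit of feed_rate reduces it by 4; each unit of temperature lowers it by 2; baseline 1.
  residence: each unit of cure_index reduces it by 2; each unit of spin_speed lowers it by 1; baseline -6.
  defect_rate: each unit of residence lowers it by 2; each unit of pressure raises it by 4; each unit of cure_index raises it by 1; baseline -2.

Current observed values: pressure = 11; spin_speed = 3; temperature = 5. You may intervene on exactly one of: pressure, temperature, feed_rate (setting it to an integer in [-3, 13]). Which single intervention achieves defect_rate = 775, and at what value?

Intervening on pressure: defect_rate = 64*pressure - 9. Reaching 775 requires pressure = 49/4, not an integer.
Intervening on temperature: with other inputs at their observed values, defect_rate = -10*temperature + 745. Solving for 775 gives temperature = -3, within [-3, 13].
Intervening on feed_rate: defect_rate = -20*feed_rate + 15. Reaching 775 requires feed_rate = -38, outside [-3, 13].

set temperature = -3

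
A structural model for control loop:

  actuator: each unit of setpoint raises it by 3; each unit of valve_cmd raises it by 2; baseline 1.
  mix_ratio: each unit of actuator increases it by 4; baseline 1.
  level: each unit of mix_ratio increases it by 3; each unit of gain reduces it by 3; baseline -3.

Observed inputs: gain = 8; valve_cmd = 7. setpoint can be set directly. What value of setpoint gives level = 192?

Substituting into the actuator equation gives actuator = 3*setpoint + 15.
mix_ratio becomes 12*setpoint + 61.
Substituting into the level equation gives level = 36*setpoint + 156.
Solve 36*setpoint + 156 = 192: setpoint = (192 - 156) / 36 = 1.

setpoint = 1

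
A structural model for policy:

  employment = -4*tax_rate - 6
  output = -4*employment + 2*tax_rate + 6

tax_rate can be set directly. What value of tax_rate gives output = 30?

Substituting into the output equation gives output = 18*tax_rate + 30.
Solve 18*tax_rate + 30 = 30: tax_rate = (30 - 30) / 18 = 0.

tax_rate = 0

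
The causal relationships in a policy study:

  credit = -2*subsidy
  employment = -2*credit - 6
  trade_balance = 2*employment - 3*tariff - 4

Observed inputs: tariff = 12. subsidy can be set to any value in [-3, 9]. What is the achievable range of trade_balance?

-76 to 20

Substituting into the employment equation gives employment = 4*subsidy - 6.
Substituting into the trade_balance equation gives trade_balance = 8*subsidy - 52.
Linear in subsidy, so extremes are at the endpoints: subsidy = -3 gives trade_balance = -76; subsidy = 9 gives trade_balance = 20.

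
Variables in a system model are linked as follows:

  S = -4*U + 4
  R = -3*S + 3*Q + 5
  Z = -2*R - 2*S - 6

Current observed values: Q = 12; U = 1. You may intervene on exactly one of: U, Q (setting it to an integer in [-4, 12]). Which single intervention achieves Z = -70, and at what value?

Intervening on U: Z = -16*U - 72. Reaching -70 requires U = -1/8, not an integer.
Intervening on Q: with other inputs at their observed values, Z = -6*Q - 16. Solving for -70 gives Q = 9, within [-4, 12].

set Q = 9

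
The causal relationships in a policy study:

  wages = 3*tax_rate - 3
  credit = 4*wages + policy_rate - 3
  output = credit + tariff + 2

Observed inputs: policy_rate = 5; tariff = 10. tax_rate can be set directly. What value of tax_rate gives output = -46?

tax_rate = -4

Substituting into the credit equation gives credit = 12*tax_rate - 10.
This gives output = 12*tax_rate + 2.
Solve 12*tax_rate + 2 = -46: tax_rate = (-46 - 2) / 12 = -4.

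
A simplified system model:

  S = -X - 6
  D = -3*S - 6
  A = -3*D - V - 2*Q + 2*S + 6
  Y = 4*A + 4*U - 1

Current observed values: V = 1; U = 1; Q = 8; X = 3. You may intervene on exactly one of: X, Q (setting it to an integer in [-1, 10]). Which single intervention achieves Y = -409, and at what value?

Intervening on X: with other inputs at their observed values, Y = -44*X - 233. Solving for -409 gives X = 4, within [-1, 10].
Intervening on Q: Y = -8*Q - 301. Reaching -409 requires Q = 27/2, not an integer.

set X = 4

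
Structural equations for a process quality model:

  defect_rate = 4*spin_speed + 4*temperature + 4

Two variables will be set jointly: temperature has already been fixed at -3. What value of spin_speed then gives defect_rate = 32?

With temperature held at -3:
Substituting into the defect_rate equation gives defect_rate = 4*spin_speed - 8.
Solve 4*spin_speed - 8 = 32: spin_speed = (32 + 8) / 4 = 10.

spin_speed = 10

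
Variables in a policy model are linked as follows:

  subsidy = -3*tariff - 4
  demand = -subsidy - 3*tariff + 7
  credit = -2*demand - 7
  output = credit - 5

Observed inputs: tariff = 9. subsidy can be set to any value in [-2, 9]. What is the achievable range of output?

Intervening on subsidy fixes its value directly, overriding its dependence on tariff.
Substituting into the demand equation gives demand = -subsidy - 20.
Substituting into the credit equation gives credit = 2*subsidy + 33.
Substituting into the output equation gives output = 2*subsidy + 28.
Linear in subsidy, so extremes are at the endpoints: subsidy = -2 gives output = 24; subsidy = 9 gives output = 46.

24 to 46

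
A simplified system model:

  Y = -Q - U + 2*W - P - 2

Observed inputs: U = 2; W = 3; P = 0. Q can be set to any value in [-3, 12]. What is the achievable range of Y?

Substituting into the Y equation gives Y = -Q + 2.
Linear in Q, so extremes are at the endpoints: Q = -3 gives Y = 5; Q = 12 gives Y = -10.

-10 to 5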